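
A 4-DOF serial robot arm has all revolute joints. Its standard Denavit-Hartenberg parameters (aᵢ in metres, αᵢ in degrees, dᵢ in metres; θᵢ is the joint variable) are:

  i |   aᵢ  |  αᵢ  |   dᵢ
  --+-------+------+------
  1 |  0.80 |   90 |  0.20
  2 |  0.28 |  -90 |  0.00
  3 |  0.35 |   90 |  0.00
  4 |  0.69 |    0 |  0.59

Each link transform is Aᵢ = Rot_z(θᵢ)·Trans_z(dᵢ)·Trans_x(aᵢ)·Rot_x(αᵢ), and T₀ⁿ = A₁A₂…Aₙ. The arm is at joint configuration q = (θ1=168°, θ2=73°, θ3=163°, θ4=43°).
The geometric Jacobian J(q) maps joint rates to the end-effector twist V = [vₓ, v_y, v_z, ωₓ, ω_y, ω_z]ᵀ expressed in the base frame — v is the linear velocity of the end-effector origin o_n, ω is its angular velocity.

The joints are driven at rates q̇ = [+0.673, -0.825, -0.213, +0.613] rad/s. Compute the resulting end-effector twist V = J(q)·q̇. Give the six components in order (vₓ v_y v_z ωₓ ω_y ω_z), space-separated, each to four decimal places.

0.8222 -0.3964 0.9793 -0.5439 -1.3271 0.7821

o_n = [-0.4073, -0.7457, -0.0113]
J₁: ẑ×o_n = [0.7457, -0.4073, 0.0000], ω = ẑ
J2: z=[0.2079, 0.9781, 0.0000] o=[-0.7825, 0.1663, 0.2000] → [-0.2067, 0.0439, -0.5567, 0.2079, 0.9781, 0.0000]
J3: z=[0.9354, -0.1988, 0.2924] o=[-0.8626, 0.1833, 0.4678] → [0.3669, 0.5812, -0.7785, 0.9354, -0.1988, 0.2924]
J4: z=[-0.2824, -0.9176, 0.2796] o=[-0.7881, 0.0629, 0.1477] → [0.3719, 0.0616, 0.5779, -0.2824, -0.9176, 0.2796]
V = J·q̇ = [0.8222, -0.3964, 0.9793, -0.5439, -1.3271, 0.7821]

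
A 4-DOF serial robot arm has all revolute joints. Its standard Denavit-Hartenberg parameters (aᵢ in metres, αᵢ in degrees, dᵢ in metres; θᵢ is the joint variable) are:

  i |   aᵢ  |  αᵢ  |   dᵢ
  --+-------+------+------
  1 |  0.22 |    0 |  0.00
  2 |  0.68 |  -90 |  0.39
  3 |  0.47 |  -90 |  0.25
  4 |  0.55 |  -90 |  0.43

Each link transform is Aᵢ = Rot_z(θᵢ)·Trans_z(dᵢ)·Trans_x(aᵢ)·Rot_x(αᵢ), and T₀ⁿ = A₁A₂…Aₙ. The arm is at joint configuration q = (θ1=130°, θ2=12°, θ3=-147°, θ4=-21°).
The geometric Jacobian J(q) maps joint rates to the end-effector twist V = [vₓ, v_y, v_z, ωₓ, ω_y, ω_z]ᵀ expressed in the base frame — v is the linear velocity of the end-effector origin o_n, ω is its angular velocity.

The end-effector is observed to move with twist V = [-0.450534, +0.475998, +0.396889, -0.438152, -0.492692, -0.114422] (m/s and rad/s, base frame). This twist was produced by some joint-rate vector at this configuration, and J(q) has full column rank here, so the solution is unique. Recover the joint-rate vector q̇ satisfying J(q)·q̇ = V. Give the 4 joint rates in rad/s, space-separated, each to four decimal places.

o_n = [-0.4871, -0.1288, 1.2863]
J₁: ẑ×o_n = [0.1288, -0.4871, 0.0000], ω = ẑ
J2: z=[0.0000, 0.0000, 1.0000] o=[-0.1414, 0.1685, 0.0000] → [0.2973, -0.3457, 0.0000, 0.0000, 0.0000, 1.0000]
J3: z=[-0.6157, -0.7880, 0.0000] o=[-0.6773, 0.5872, 0.3900] → [-0.7063, 0.5518, 0.5906, -0.6157, -0.7880, 0.0000]
J4: z=[-0.4292, 0.3353, 0.8387] o=[-0.5206, 0.1475, 0.6460] → [0.4464, 0.3028, 0.1073, -0.4292, 0.3353, 0.8387]
q̇ = J⁺·V = [-0.1960, 0.0170, 0.6580, 0.0770]

-0.1960 0.0170 0.6580 0.0770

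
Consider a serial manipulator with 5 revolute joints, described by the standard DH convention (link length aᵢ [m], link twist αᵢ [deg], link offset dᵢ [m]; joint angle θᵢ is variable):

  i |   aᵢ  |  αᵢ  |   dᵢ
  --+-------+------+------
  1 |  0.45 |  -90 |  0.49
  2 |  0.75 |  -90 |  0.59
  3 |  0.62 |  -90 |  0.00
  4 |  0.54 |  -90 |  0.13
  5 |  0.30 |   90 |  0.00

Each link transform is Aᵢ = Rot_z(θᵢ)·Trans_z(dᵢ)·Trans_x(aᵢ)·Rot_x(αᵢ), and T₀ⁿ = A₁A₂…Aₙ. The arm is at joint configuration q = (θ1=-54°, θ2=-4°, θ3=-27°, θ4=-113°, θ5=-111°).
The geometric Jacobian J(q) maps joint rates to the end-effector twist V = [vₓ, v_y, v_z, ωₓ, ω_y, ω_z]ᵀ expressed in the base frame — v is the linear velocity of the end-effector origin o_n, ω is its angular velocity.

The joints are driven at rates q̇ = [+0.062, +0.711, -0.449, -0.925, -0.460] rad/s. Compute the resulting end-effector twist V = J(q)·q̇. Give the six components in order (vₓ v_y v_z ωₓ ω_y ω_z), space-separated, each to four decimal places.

o_n = [1.4128, -1.2140, 0.1862]
J₁: ẑ×o_n = [1.2140, 1.4128, -0.0000], ω = ẑ
J2: z=[0.8090, 0.5878, 0.0000] o=[0.2645, -0.3641, 0.4900] → [-0.1786, 0.2458, -1.3625, 0.8090, 0.5878, 0.0000]
J3: z=[0.0410, -0.0564, -0.9976] o=[1.1816, -0.6225, 0.5423] → [-0.5699, -0.2160, -0.0112, 0.0410, -0.0564, -0.9976]
J4: z=[-0.4546, -0.8901, 0.0317] o=[1.7332, -0.9029, 0.5809] → [0.3611, -0.1896, -0.1438, -0.4546, -0.8901, 0.0317]
J5: z=[0.8350, -0.4383, -0.3326] o=[1.5068, -0.9513, 0.0760] → [-0.1357, -0.0608, -0.2606, 0.8350, -0.4383, -0.3326]
V = J·q̇ = [-0.0675, 0.5626, -0.7108, 0.5932, 1.4682, 0.6336]

-0.0675 0.5626 -0.7108 0.5932 1.4682 0.6336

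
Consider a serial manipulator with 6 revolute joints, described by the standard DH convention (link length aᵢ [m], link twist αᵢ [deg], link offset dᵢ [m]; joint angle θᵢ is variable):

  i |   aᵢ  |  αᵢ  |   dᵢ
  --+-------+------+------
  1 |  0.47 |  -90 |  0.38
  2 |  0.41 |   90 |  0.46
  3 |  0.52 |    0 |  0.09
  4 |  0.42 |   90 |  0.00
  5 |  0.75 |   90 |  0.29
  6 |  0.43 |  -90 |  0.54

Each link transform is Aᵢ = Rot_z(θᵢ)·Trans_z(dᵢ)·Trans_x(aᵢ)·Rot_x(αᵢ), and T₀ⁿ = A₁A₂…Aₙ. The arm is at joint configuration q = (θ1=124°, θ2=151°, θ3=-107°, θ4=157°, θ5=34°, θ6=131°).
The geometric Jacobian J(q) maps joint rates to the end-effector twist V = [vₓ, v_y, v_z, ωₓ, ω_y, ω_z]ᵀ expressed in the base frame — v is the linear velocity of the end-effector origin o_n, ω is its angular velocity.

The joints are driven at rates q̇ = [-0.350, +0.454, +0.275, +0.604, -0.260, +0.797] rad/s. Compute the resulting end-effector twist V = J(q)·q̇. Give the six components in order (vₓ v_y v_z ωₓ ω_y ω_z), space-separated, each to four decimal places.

-1.1578 -0.4931 1.1702 -0.8144 -0.5138 -0.5832

o_n = [0.1221, -0.9283, -0.2352]
J₁: ẑ×o_n = [0.9283, 0.1221, -0.0000], ω = ẑ
J2: z=[-0.8290, -0.5592, 0.0000] o=[-0.2628, 0.3896, 0.3800] → [0.3440, -0.5100, 1.3079, -0.8290, -0.5592, 0.0000]
J3: z=[-0.2711, 0.4019, -0.8746] o=[-0.4437, -0.1649, 0.1812] → [-0.8351, -0.6077, -0.0204, -0.2711, 0.4019, -0.8746]
J4: z=[-0.2711, 0.4019, -0.8746] o=[-0.1301, 0.2596, 0.1762] → [-1.2043, -0.3321, 0.2207, -0.2711, 0.4019, -0.8746]
J5: z=[0.9076, -0.1960, -0.3714] o=[-0.2648, -0.1161, 0.0453] → [-0.2467, 0.1109, -0.6613, 0.9076, -0.1960, -0.3714]
J6: z=[0.0454, -0.8334, 0.5508] o=[-0.3148, -0.5605, -0.6229] → [-0.1205, 0.2230, 0.3473, 0.0454, -0.8334, 0.5508]
V = J·q̇ = [-1.1578, -0.4931, 1.1702, -0.8144, -0.5138, -0.5832]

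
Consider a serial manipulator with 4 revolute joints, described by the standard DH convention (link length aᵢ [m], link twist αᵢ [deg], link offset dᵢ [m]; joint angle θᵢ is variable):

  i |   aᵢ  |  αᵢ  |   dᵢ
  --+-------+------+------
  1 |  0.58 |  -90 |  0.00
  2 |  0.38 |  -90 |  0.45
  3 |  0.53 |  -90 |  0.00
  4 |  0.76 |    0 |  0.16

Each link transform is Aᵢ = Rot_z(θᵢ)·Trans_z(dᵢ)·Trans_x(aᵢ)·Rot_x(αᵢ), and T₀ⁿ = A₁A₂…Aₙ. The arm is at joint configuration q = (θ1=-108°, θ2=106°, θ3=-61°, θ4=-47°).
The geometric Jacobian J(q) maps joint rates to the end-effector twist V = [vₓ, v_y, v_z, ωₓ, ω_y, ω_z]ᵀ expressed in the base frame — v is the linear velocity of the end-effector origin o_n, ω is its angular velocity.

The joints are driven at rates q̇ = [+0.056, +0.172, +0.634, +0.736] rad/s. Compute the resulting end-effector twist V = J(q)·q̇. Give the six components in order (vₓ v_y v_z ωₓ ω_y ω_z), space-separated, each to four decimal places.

-0.0476 0.0685 -0.6667 0.0674 0.8055 -0.3880

o_n = [1.2997, -0.1724, -0.8351]
J₁: ẑ×o_n = [0.1724, 1.2997, -0.0000], ω = ẑ
J2: z=[0.9511, -0.3090, 0.0000] o=[-0.1792, -0.5516, 0.0000] → [0.2581, 0.7943, 0.8177, 0.9511, -0.3090, 0.0000]
J3: z=[0.2970, 0.9142, 0.2756] o=[0.2811, -0.5911, -0.3653] → [-0.5450, 0.4203, -0.8068, 0.2970, 0.9142, 0.2756]
J4: z=[-0.3866, 0.3791, -0.8407] o=[0.7439, -0.6669, -0.6123] → [0.3313, -0.5534, -0.4019, -0.3866, 0.3791, -0.8407]
V = J·q̇ = [-0.0476, 0.0685, -0.6667, 0.0674, 0.8055, -0.3880]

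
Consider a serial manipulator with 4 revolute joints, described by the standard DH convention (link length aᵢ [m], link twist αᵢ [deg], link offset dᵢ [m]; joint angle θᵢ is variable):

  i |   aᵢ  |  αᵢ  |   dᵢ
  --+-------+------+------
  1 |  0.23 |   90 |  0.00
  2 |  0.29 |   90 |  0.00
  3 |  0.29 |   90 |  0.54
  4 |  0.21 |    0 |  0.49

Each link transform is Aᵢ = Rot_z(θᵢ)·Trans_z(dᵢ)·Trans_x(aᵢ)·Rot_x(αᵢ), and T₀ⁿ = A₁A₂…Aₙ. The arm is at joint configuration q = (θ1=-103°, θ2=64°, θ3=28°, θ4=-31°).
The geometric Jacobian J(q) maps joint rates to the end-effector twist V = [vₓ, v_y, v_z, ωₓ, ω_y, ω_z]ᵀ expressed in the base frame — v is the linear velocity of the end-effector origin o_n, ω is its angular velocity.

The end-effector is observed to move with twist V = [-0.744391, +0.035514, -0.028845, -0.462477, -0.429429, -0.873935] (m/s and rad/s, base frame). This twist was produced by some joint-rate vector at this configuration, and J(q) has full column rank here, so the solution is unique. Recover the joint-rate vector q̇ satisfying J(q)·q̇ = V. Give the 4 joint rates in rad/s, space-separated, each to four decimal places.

o_n = [-0.0247, -1.0494, 0.6511]
J₁: ẑ×o_n = [1.0494, -0.0247, 0.0000], ω = ẑ
J2: z=[-0.9744, 0.2250, 0.0000] o=[-0.0517, -0.2241, 0.0000] → [0.1465, 0.6344, 0.7980, -0.9744, 0.2250, 0.0000]
J3: z=[-0.2022, -0.8758, -0.4384] o=[-0.0803, -0.3480, 0.2607] → [-0.6494, 0.0546, 0.1905, -0.2022, -0.8758, -0.4384]
J4: z=[0.8140, -0.3991, 0.4220] o=[-0.3474, -0.8996, 0.2541] → [-0.0953, -0.1870, 0.0069, 0.8140, -0.3991, 0.4220]
q̇ = J⁺·V = [-0.2890, -0.2040, 0.7260, -0.6320]

-0.2890 -0.2040 0.7260 -0.6320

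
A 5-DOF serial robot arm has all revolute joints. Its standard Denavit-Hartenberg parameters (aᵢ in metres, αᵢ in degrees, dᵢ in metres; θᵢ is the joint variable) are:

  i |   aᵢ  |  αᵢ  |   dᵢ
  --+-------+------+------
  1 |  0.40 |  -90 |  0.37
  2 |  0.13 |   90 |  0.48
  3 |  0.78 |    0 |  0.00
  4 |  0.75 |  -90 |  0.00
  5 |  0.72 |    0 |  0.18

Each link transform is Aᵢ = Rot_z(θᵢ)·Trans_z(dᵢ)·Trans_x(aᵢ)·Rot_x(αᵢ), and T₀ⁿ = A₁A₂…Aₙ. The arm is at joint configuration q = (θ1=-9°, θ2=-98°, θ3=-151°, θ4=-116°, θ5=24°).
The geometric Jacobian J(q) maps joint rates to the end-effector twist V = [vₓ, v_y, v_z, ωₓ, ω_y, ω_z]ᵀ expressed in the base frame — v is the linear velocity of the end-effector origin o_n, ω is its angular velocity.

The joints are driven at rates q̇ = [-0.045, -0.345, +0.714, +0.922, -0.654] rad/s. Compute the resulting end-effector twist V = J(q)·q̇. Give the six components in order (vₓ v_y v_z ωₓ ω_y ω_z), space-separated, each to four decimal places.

0.0653 -0.7662 -1.9260 -1.7385 -0.0393 0.3741

o_n = [1.0266, 1.3543, -0.3870]
J₁: ẑ×o_n = [-1.3543, 1.0266, 0.0000], ω = ẑ
J2: z=[0.1564, 0.9877, 0.0000] o=[0.3951, -0.0626, 0.3700] → [-0.7477, 0.1184, -0.4021, 0.1564, 0.9877, 0.0000]
J3: z=[-0.9781, 0.1549, -0.1392] o=[0.4523, 0.4143, 0.4987] → [-0.0064, -0.9463, -1.0083, -0.9781, 0.1549, -0.1392]
J4: z=[-0.9781, 0.1549, -0.1392] o=[0.4869, 0.0260, -0.1768] → [0.1523, -0.2807, -1.3828, -0.9781, 0.1549, -0.1392]
J5: z=[0.1291, -0.0734, -0.9889] o=[0.6095, 0.7649, -0.2157] → [0.5955, -0.3904, 0.1067, 0.1291, -0.0734, -0.9889]
V = J·q̇ = [0.0653, -0.7662, -1.9260, -1.7385, -0.0393, 0.3741]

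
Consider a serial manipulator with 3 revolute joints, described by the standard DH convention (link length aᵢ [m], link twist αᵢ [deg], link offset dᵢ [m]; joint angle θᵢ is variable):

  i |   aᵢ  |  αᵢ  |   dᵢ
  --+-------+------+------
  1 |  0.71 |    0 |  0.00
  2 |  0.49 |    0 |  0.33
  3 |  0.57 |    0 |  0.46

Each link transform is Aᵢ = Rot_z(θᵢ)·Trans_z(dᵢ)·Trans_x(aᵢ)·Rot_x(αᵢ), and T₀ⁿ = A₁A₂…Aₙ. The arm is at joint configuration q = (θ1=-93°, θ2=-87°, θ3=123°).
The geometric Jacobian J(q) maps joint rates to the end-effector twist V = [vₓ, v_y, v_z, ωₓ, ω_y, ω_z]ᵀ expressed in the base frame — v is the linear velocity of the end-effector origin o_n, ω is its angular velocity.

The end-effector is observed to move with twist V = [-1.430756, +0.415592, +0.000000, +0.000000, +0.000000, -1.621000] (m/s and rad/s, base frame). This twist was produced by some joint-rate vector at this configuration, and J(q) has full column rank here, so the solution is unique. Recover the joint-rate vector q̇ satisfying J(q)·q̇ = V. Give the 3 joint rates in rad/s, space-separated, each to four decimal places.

-0.9250 -0.8800 0.1840

o_n = [-0.2167, -1.1871, 0.7900]
J₁: ẑ×o_n = [1.1871, -0.2167, 0.0000], ω = ẑ
J2: z=[0.0000, 0.0000, 1.0000] o=[-0.0372, -0.7090, 0.0000] → [0.4780, -0.1796, 0.0000, 0.0000, 0.0000, 1.0000]
J3: z=[0.0000, 0.0000, 1.0000] o=[-0.5272, -0.7090, 0.3300] → [0.4780, 0.3104, -0.0000, 0.0000, 0.0000, 1.0000]
q̇ = J⁺·V = [-0.9250, -0.8800, 0.1840]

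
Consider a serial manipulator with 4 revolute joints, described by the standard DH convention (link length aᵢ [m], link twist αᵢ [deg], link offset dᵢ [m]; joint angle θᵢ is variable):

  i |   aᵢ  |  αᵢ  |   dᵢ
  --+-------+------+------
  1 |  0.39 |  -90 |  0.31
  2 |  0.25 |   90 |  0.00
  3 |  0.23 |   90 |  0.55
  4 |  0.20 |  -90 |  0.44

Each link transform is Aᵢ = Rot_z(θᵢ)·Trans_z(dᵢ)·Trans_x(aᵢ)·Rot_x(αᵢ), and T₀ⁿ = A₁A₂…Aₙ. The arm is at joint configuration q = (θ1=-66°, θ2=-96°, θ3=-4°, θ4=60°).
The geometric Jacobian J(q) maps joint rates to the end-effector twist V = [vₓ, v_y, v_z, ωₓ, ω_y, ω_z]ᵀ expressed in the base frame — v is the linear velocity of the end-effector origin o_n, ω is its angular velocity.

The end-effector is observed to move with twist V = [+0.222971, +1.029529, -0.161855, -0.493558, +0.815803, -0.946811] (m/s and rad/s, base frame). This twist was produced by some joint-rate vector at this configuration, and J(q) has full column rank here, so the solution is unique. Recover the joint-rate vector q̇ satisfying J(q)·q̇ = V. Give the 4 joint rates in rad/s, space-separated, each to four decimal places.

-0.9070 -0.9670 0.9450 -0.8500

o_n = [-0.5792, 0.1653, 0.7799]
J₁: ẑ×o_n = [-0.1653, -0.5792, 0.0000], ω = ẑ
J2: z=[0.9135, 0.4067, 0.0000] o=[0.1586, -0.3563, 0.3100] → [0.1911, -0.4293, 0.7766, 0.9135, 0.4067, 0.0000]
J3: z=[-0.4045, 0.9085, -0.1045] o=[0.1480, -0.3324, 0.5586] → [0.2531, 0.1655, 0.4594, -0.4045, 0.9085, -0.1045]
J4: z=[-0.9084, -0.4124, -0.0694] o=[-0.0989, 0.1827, 0.7293] → [-0.0221, 0.0793, -0.1823, -0.9084, -0.4124, -0.0694]
q̇ = J⁺·V = [-0.9070, -0.9670, 0.9450, -0.8500]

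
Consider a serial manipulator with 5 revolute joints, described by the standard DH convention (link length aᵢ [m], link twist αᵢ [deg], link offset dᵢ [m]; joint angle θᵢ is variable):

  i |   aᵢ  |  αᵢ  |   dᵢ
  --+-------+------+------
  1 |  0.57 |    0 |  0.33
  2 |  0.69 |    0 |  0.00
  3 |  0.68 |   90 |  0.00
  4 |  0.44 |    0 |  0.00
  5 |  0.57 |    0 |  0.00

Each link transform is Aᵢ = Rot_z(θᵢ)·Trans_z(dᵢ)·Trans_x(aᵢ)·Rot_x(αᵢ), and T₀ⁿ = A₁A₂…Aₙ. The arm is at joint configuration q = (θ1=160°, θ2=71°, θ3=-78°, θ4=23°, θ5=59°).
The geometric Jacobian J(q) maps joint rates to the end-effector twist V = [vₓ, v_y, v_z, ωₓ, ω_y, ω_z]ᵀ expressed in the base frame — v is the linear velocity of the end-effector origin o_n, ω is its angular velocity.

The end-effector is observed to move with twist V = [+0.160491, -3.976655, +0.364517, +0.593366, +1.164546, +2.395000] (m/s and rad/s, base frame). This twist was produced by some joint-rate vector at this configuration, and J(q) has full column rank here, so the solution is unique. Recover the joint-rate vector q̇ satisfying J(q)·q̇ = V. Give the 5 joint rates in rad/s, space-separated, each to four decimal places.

o_n = [-2.0073, 0.1873, 1.0664]
J₁: ẑ×o_n = [-0.1873, -2.0073, 0.0000], ω = ẑ
J2: z=[0.0000, 0.0000, 1.0000] o=[-0.5356, 0.1950, 0.3300] → [0.0076, -1.4717, 0.0000, 0.0000, 0.0000, 1.0000]
J3: z=[0.0000, 0.0000, 1.0000] o=[-0.9699, -0.3413, 0.3300] → [-0.5286, -1.0374, 0.0000, 0.0000, 0.0000, 1.0000]
J4: z=[0.4540, 0.8910, 0.0000] o=[-1.5757, -0.0326, 0.3300] → [0.6561, -0.3343, 0.4844, 0.4540, 0.8910, 0.0000]
J5: z=[0.4540, 0.8910, 0.0000] o=[-1.9366, 0.1513, 0.5019] → [0.5029, -0.2563, 0.0793, 0.4540, 0.8910, 0.0000]
q̇ = J⁺·V = [0.8130, 0.7330, 0.8490, 0.6440, 0.6630]

0.8130 0.7330 0.8490 0.6440 0.6630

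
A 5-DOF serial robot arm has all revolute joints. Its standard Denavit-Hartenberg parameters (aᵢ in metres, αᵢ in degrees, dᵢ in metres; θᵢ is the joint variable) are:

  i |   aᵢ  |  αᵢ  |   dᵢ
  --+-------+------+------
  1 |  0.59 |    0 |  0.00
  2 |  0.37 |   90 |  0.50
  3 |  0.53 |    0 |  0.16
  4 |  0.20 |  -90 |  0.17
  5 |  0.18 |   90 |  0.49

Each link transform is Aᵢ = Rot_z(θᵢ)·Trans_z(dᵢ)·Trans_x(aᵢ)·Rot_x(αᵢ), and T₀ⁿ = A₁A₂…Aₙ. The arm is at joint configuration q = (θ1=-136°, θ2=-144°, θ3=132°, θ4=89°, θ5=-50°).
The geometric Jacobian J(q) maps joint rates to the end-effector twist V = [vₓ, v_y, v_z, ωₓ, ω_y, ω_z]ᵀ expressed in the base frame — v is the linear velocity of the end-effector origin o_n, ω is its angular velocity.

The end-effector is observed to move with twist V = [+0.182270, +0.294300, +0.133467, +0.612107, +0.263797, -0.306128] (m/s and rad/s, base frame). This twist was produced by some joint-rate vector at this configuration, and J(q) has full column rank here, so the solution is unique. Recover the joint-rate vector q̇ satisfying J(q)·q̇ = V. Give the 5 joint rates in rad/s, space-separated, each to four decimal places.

0.4280 -0.3130 -0.3880 0.9450 0.5580

o_n = [0.0535, -0.3940, 0.3169]
J₁: ẑ×o_n = [0.3940, 0.0535, -0.0000], ω = ẑ
J2: z=[0.0000, 0.0000, 1.0000] o=[-0.4244, -0.4098, 0.0000] → [-0.0158, 0.4779, 0.0000, 0.0000, 0.0000, 1.0000]
J3: z=[0.9848, -0.1736, 0.0000] o=[-0.3602, -0.0455, 0.5000] → [0.0318, 0.1803, -0.2714, 0.9848, -0.1736, 0.0000]
J4: z=[0.9848, -0.1736, 0.0000] o=[-0.2642, -0.4225, 0.8939] → [0.1002, 0.5682, 0.0832, 0.9848, -0.1736, 0.0000]
J5: z=[0.1139, 0.6461, -0.7547] o=[-0.1230, -0.6007, 0.7627] → [-0.1320, -0.0824, -0.0905, 0.1139, 0.6461, -0.7547]
q̇ = J⁺·V = [0.4280, -0.3130, -0.3880, 0.9450, 0.5580]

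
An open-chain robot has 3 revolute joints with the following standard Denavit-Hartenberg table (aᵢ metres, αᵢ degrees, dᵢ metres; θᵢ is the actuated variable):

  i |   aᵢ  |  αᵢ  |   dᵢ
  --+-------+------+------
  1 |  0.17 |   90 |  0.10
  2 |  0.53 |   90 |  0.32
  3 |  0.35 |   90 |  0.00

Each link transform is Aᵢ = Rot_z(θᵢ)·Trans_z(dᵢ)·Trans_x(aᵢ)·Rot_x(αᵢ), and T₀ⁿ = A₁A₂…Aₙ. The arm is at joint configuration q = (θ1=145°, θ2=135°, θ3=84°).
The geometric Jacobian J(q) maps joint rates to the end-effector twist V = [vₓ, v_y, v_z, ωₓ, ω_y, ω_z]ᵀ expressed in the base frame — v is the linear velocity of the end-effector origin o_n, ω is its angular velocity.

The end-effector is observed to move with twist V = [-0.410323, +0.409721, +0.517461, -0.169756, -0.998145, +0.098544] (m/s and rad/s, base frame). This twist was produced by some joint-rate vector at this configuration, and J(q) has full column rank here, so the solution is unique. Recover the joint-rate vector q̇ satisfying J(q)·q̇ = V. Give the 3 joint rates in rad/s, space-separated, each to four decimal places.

o_n = [0.5721, 0.4150, 0.5006]
J₁: ẑ×o_n = [-0.4150, 0.5721, 0.0000], ω = ẑ
J2: z=[0.5736, 0.8192, 0.0000] o=[-0.1393, 0.0975, 0.1000] → [0.3282, -0.2298, -0.4006, 0.5736, 0.8192, 0.0000]
J3: z=[-0.5792, 0.4056, 0.7071] o=[0.3513, 0.1447, 0.4748] → [-0.1806, 0.1711, -0.2461, -0.5792, 0.4056, 0.7071]
q̇ = J⁺·V = [0.5320, -0.9150, -0.6130]

0.5320 -0.9150 -0.6130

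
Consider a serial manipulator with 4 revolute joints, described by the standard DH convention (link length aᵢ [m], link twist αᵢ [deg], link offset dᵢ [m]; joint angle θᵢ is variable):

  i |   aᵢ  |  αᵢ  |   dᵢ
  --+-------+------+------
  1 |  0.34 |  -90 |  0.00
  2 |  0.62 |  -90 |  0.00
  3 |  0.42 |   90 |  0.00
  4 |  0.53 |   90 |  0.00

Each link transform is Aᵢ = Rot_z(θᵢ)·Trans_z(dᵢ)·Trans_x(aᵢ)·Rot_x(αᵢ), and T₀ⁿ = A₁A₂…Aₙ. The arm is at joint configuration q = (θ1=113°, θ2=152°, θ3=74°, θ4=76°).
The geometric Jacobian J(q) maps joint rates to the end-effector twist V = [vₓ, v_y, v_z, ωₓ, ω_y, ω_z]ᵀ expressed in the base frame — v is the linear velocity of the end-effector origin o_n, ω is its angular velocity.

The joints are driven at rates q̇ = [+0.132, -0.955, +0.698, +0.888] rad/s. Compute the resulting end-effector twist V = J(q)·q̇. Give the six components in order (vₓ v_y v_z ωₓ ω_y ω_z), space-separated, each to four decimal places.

o_n = [0.7126, -0.3301, 0.0920]
J₁: ẑ×o_n = [0.3301, 0.7126, -0.0000], ω = ẑ
J2: z=[-0.9205, -0.3907, 0.0000] o=[-0.1328, 0.3130, 0.0000] → [-0.0360, 0.0847, 0.9223, -0.9205, -0.3907, 0.0000]
J3: z=[0.1834, -0.4322, 0.8829] o=[0.0810, -0.1909, -0.2911] → [-0.0427, 0.4874, 0.2474, 0.1834, -0.4322, 0.8829]
J4: z=[0.0779, -0.8890, -0.4513] o=[0.4926, -0.1273, -0.3454] → [-0.4804, -0.1334, 0.1798, 0.0779, -0.8890, -0.4513]
V = J·q̇ = [-0.3785, 0.2349, -0.5485, 1.0763, -0.7179, 0.3476]

-0.3785 0.2349 -0.5485 1.0763 -0.7179 0.3476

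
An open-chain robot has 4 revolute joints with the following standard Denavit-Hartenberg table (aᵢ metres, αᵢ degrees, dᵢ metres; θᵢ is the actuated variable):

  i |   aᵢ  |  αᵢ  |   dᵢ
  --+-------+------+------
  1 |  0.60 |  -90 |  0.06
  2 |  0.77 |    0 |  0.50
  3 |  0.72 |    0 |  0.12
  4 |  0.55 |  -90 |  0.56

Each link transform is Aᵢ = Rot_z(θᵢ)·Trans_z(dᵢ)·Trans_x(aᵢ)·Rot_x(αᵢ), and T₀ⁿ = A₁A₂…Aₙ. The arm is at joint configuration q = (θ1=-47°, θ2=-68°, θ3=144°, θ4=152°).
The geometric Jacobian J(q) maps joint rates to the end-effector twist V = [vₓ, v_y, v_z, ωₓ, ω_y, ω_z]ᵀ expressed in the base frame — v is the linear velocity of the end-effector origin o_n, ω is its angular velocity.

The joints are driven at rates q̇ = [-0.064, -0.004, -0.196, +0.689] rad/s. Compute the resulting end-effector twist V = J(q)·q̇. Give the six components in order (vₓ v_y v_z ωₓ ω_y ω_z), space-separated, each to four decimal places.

0.2486 -0.3318 0.2160 0.3576 0.3335 -0.0640

o_n = [1.3367, 0.2968, 0.4840]
J₁: ẑ×o_n = [-0.2968, 1.3367, 0.0000], ω = ẑ
J2: z=[0.7314, 0.6820, 0.0000] o=[0.4092, -0.4388, 0.0600] → [0.2892, -0.3101, -0.0946, 0.7314, 0.6820, 0.0000]
J3: z=[0.7314, 0.6820, 0.0000] o=[0.9716, -0.3088, 0.7739] → [-0.1977, 0.2120, 0.1938, 0.7314, 0.6820, 0.0000]
J4: z=[0.7314, 0.6820, 0.0000] o=[1.1782, -0.3543, 0.0753] → [0.2788, -0.2989, 0.3680, 0.7314, 0.6820, 0.0000]
V = J·q̇ = [0.2486, -0.3318, 0.2160, 0.3576, 0.3335, -0.0640]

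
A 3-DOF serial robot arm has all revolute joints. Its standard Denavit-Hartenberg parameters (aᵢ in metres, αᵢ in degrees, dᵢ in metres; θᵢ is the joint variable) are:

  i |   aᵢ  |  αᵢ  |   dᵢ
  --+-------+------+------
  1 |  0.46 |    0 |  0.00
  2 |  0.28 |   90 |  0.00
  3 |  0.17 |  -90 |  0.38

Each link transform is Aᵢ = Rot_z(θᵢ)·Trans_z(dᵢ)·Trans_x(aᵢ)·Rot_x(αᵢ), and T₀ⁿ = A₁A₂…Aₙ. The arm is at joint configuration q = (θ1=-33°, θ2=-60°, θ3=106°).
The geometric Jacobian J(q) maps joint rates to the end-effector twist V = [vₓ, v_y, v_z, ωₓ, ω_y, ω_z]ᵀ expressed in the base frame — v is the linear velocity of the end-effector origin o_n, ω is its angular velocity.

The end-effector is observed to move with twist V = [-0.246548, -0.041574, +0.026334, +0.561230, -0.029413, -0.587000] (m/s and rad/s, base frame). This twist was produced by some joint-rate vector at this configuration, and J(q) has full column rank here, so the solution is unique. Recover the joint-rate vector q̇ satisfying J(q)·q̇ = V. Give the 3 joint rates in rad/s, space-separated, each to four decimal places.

o_n = [-0.0059, -0.4635, 0.1634]
J₁: ẑ×o_n = [0.4635, -0.0059, 0.0000], ω = ẑ
J2: z=[0.0000, 0.0000, 1.0000] o=[0.3858, -0.2505, 0.0000] → [0.2129, -0.3917, 0.0000, 0.0000, 0.0000, 1.0000]
J3: z=[-0.9986, 0.0523, 0.0000] o=[0.3711, -0.5302, 0.0000] → [0.0086, 0.1632, -0.0469, -0.9986, 0.0523, 0.0000]
q̇ = J⁺·V = [-0.4660, -0.1210, -0.5620]

-0.4660 -0.1210 -0.5620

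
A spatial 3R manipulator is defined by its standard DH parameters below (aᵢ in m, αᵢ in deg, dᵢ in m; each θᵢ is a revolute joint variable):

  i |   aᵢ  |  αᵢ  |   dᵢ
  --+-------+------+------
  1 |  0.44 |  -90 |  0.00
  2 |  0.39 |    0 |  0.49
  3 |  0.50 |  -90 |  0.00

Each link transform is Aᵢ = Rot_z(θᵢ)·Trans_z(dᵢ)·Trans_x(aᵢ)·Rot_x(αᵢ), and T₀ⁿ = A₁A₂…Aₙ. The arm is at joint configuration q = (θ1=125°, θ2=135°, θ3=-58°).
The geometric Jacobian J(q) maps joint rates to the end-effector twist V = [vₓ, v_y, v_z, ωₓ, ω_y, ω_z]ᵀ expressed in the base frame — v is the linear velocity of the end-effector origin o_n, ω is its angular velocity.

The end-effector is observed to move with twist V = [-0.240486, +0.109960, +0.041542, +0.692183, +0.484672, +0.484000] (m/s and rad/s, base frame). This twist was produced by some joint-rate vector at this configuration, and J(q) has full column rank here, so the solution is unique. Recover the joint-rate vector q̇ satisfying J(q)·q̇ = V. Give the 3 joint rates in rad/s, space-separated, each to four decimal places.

0.4840 -0.1940 -0.6510

o_n = [-0.5601, -0.0544, -0.7630]
J₁: ẑ×o_n = [0.0544, -0.5601, 0.0000], ω = ẑ
J2: z=[-0.8192, -0.5736, 0.0000] o=[-0.2524, 0.3604, 0.0000] → [0.4376, -0.6250, 0.1633, -0.8192, -0.5736, 0.0000]
J3: z=[-0.8192, -0.5736, 0.0000] o=[-0.4956, -0.1465, -0.2758] → [0.2794, -0.3991, -0.1125, -0.8192, -0.5736, 0.0000]
q̇ = J⁺·V = [0.4840, -0.1940, -0.6510]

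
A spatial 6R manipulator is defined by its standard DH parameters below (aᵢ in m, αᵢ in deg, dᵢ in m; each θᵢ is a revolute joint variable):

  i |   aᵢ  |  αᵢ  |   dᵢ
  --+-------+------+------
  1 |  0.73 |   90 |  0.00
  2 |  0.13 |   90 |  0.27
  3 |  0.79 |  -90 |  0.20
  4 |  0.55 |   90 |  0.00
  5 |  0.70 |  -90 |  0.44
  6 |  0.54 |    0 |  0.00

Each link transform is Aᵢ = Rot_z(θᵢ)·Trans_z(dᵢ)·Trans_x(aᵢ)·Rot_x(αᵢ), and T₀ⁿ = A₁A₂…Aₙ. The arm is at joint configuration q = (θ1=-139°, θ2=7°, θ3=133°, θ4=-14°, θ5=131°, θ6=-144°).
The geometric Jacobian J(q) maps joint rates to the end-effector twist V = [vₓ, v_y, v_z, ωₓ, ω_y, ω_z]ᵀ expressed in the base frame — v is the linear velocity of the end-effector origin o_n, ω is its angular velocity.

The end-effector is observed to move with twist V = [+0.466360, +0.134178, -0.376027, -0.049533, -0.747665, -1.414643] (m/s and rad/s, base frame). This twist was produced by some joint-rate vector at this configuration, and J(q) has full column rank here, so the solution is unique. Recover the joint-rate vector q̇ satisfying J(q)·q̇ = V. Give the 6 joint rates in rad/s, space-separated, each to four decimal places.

o_n = [-0.6920, 0.5196, -1.1013]
J₁: ẑ×o_n = [-0.5196, -0.6920, 0.0000], ω = ẑ
J2: z=[-0.6561, 0.7547, 0.0000] o=[-0.5509, -0.4789, 0.0000] → [-0.8311, -0.7225, -0.5487, -0.6561, 0.7547, 0.0000]
J3: z=[-0.0920, -0.0800, -0.9925] o=[-0.8255, -0.3598, 0.0158] → [0.9622, -0.2352, -0.0702, -0.0920, -0.0800, -0.9925]
J4: z=[0.9953, -0.0385, -0.0891] o=[-0.8193, 0.4111, -0.2483] → [0.0425, 0.8376, 0.1129, 0.9953, -0.0385, -0.0891]
J5: z=[-0.0968, -0.3185, -0.9430] o=[-0.8150, 0.9320, -0.4247] → [-0.1734, -0.1814, 0.0791, -0.0968, -0.3185, -0.9430]
J6: z=[-0.6589, -0.6896, 0.3006] o=[-0.3354, 0.3366, -0.7394] → [0.1945, -0.3456, -0.3665, -0.6589, -0.6896, 0.3006]
q̇ = J⁺·V = [-0.2940, 0.3100, 0.5210, 0.8950, 0.8490, 0.9210]

-0.2940 0.3100 0.5210 0.8950 0.8490 0.9210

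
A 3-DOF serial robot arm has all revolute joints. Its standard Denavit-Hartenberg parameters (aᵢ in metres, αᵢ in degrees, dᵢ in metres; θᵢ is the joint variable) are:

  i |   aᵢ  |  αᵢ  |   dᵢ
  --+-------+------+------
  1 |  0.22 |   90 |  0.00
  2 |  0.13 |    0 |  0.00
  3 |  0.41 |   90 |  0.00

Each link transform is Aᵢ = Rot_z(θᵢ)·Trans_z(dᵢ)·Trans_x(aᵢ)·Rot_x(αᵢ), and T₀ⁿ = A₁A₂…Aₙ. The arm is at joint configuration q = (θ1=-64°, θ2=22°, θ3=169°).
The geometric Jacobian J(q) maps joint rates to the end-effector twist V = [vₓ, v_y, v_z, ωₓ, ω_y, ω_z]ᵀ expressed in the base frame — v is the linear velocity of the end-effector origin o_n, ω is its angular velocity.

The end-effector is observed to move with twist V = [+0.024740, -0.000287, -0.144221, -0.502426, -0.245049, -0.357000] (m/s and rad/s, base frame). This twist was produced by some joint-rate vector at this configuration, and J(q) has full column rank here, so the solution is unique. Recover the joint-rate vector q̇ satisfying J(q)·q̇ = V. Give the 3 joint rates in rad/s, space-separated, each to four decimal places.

-0.3570 0.6700 -0.1110

o_n = [-0.0271, 0.0557, -0.0295]
J₁: ẑ×o_n = [-0.0557, -0.0271, 0.0000], ω = ẑ
J2: z=[-0.8988, -0.4384, 0.0000] o=[0.0964, -0.1977, 0.0000] → [0.0129, -0.0265, -0.2819, -0.8988, -0.4384, 0.0000]
J3: z=[-0.8988, -0.4384, 0.0000] o=[0.1493, -0.3061, 0.0487] → [0.0343, -0.0703, -0.4025, -0.8988, -0.4384, 0.0000]
q̇ = J⁺·V = [-0.3570, 0.6700, -0.1110]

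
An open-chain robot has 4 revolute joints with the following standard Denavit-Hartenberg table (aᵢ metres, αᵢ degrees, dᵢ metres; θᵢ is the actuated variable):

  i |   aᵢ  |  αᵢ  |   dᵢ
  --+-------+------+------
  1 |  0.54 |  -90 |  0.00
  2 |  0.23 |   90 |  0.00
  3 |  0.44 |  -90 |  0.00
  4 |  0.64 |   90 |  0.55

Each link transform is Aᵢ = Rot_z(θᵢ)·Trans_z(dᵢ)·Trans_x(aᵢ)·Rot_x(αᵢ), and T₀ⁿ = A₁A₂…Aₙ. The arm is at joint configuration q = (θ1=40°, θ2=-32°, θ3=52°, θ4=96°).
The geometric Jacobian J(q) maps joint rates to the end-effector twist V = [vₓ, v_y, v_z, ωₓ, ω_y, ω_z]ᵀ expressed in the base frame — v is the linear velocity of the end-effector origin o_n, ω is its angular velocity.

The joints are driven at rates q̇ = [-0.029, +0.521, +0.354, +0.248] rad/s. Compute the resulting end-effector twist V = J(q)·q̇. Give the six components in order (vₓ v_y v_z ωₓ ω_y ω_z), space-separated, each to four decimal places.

o_n = [0.2825, 1.0629, -0.5258]
J₁: ẑ×o_n = [-1.0629, 0.2825, 0.0000], ω = ẑ
J2: z=[-0.6428, 0.7660, 0.0000] o=[0.4137, 0.3471, 0.0000] → [-0.4028, -0.3380, -0.3596, -0.6428, 0.7660, 0.0000]
J3: z=[-0.4059, -0.3406, 0.8480] o=[0.5631, 0.4725, 0.1219] → [-0.2800, -0.5009, -0.3352, -0.4059, -0.3406, 0.8480]
J4: z=[-0.9077, 0.0421, -0.4176] o=[0.5162, 0.8858, 0.2654] → [0.0407, -0.6206, -0.1509, -0.9077, 0.0421, -0.4176]
V = J·q̇ = [-0.2681, -0.5155, -0.3435, -0.7037, 0.2890, 0.1676]

-0.2681 -0.5155 -0.3435 -0.7037 0.2890 0.1676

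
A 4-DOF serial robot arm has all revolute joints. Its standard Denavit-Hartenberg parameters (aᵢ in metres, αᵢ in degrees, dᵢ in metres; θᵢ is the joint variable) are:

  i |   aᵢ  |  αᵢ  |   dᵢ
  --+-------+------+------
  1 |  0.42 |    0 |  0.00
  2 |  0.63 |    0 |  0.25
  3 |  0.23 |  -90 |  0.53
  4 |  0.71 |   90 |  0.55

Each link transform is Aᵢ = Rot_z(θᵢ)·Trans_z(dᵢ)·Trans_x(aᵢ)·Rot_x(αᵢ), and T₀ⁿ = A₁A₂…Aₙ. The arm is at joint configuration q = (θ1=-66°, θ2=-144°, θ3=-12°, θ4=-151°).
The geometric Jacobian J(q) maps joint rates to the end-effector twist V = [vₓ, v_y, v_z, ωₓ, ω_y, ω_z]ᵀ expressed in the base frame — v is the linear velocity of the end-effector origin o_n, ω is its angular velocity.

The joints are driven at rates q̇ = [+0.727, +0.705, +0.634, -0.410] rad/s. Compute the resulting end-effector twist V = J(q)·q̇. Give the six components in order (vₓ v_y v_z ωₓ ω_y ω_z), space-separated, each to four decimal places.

o_n = [-0.4522, -0.7390, 1.1242]
J₁: ẑ×o_n = [0.7390, -0.4522, 0.0000], ω = ẑ
J2: z=[0.0000, 0.0000, 1.0000] o=[0.1708, -0.3837, 0.0000] → [0.3553, -0.6231, 0.0000, 0.0000, 0.0000, 1.0000]
J3: z=[0.0000, 0.0000, 1.0000] o=[-0.3748, -0.0687, 0.2500] → [0.6703, -0.0775, 0.0000, 0.0000, 0.0000, 1.0000]
J4: z=[-0.6691, -0.7431, 0.0000] o=[-0.5457, 0.0852, 0.7800] → [-0.2558, 0.2303, 0.6210, -0.6691, -0.7431, 0.0000]
V = J·q̇ = [1.3177, -0.9116, -0.2546, 0.2743, 0.3047, 2.0660]

1.3177 -0.9116 -0.2546 0.2743 0.3047 2.0660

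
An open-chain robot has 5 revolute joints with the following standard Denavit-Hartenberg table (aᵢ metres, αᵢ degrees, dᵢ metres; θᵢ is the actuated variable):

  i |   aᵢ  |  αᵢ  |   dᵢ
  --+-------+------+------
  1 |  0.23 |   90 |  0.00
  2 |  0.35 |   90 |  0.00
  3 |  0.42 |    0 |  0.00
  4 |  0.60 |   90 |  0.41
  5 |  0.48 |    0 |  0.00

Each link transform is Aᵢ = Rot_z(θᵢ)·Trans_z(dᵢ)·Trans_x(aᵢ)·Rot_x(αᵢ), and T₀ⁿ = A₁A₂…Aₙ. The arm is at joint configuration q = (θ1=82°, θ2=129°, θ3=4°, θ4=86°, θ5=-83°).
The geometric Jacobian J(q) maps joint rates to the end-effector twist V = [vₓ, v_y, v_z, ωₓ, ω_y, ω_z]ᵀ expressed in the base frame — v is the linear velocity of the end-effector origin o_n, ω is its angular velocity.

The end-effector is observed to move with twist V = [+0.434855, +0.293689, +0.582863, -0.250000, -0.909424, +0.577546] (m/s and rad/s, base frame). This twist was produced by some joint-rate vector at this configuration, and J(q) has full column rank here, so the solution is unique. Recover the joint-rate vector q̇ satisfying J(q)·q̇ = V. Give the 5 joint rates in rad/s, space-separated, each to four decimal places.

o_n = [0.6386, -0.3983, 0.5558]
J₁: ẑ×o_n = [0.3983, 0.6386, -0.0000], ω = ẑ
J2: z=[0.9903, -0.1392, 0.0000] o=[0.0320, 0.2278, 0.0000] → [-0.0774, -0.5504, -0.5356, 0.9903, -0.1392, 0.0000]
J3: z=[0.1082, 0.7696, 0.6293] o=[0.0014, 0.0096, 0.2720] → [0.4751, 0.3703, -0.5345, 0.1082, 0.7696, 0.6293]
J4: z=[0.1082, 0.7696, 0.6293] o=[-0.0063, -0.2555, 0.5976] → [0.0577, 0.4104, -0.5117, 0.1082, 0.7696, 0.6293]
J5: z=[-0.0876, -0.6232, 0.7771] o=[0.6322, -0.0235, 0.8556] → [0.4781, -0.0213, 0.0368, -0.0876, -0.6232, 0.7771]
q̇ = J⁺·V = [0.9940, -0.1210, -0.0960, -0.8930, 0.2650]

0.9940 -0.1210 -0.0960 -0.8930 0.2650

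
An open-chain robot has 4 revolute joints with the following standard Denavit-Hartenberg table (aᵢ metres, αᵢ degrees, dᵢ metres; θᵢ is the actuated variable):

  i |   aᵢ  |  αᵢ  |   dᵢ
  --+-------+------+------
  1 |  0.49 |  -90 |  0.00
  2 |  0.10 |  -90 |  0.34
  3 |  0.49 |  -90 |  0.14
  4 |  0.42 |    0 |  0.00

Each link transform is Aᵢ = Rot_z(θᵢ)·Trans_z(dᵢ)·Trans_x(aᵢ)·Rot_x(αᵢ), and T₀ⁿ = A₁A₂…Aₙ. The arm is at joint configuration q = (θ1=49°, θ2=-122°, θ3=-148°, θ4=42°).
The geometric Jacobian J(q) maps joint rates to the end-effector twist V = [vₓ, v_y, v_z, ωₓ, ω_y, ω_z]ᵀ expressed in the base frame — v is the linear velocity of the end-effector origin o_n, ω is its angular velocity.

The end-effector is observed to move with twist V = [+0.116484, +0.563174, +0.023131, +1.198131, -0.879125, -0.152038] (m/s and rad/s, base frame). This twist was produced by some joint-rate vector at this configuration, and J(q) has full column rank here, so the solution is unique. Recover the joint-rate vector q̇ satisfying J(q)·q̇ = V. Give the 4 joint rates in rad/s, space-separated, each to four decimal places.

o_n = [-0.1327, 1.0135, -0.5668]
J₁: ẑ×o_n = [-1.0135, -0.1327, 0.0000], ω = ẑ
J2: z=[-0.7547, 0.6561, 0.0000] o=[0.3215, 0.3698, 0.0000] → [-0.3719, -0.4278, -0.1879, -0.7547, 0.6561, 0.0000]
J3: z=[0.5564, 0.6400, 0.5299] o=[0.0301, 0.5529, 0.0848] → [-0.6612, 0.2763, 0.3605, 0.5564, 0.6400, 0.5299]
J4: z=[-0.8243, 0.3444, 0.4494] o=[0.0565, 0.9790, -0.1934] → [-0.1441, -0.3928, 0.0367, -0.8243, 0.3444, 0.4494]
q̇ = J⁺·V = [0.3800, -0.6550, -0.1780, -0.9740]

0.3800 -0.6550 -0.1780 -0.9740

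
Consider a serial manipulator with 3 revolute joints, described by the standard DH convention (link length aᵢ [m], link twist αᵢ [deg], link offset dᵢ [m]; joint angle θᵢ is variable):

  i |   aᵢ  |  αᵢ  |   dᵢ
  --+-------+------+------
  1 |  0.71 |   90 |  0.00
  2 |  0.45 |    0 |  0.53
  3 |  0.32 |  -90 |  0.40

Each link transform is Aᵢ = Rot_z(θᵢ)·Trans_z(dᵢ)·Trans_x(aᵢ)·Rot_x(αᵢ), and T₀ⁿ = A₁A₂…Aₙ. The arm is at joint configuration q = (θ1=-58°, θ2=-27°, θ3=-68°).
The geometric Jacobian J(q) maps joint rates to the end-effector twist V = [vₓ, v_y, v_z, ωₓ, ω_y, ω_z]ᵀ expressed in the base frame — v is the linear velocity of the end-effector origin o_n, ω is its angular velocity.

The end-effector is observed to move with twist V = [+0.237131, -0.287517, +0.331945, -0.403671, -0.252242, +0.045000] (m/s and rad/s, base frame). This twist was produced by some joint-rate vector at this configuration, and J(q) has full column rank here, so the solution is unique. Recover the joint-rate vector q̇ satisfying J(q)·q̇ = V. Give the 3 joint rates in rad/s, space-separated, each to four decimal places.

o_n = [-0.2147, -1.4113, -0.5231]
J₁: ẑ×o_n = [1.4113, -0.2147, 0.0000], ω = ẑ
J2: z=[-0.8480, -0.5299, 0.0000] o=[0.3762, -0.6021, 0.0000] → [0.2772, -0.4436, 0.3731, -0.8480, -0.5299, 0.0000]
J3: z=[-0.8480, -0.5299, 0.0000] o=[0.1392, -1.2230, -0.2043] → [0.1689, -0.2703, -0.0279, -0.8480, -0.5299, 0.0000]
q̇ = J⁺·V = [0.0450, 0.8610, -0.3850]

0.0450 0.8610 -0.3850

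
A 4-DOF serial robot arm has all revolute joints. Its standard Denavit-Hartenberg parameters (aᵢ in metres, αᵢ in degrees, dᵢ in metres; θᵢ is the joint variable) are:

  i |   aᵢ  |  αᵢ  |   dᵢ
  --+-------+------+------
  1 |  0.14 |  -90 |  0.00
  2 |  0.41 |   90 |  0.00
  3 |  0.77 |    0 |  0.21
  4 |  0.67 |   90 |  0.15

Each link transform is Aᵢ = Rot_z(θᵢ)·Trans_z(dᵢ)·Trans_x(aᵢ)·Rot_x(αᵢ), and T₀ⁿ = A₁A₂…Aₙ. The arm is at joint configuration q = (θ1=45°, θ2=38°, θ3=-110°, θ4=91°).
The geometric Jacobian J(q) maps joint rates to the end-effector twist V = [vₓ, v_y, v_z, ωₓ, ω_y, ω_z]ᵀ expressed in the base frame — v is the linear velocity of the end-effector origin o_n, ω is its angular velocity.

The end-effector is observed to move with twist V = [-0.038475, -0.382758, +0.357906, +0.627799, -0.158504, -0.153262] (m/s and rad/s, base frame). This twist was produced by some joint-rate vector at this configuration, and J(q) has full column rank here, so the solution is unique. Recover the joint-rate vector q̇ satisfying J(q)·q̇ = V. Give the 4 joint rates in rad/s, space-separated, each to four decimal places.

o_n = [1.3563, 0.0245, -0.1966]
J₁: ẑ×o_n = [-0.0245, 1.3563, 0.0000], ω = ẑ
J2: z=[-0.7071, 0.7071, 0.0000] o=[0.0990, 0.0990, 0.0000] → [-0.1390, -0.1390, -0.8364, -0.7071, 0.7071, 0.0000]
J3: z=[0.4353, 0.4353, 0.7880] o=[0.3275, 0.3275, -0.2524] → [0.2630, 0.7864, -0.5798, 0.4353, 0.4353, 0.7880]
J4: z=[0.4353, 0.4353, 0.7880] o=[0.7838, -0.2395, 0.0752] → [-0.3264, 0.5695, -0.1343, 0.4353, 0.4353, 0.7880]
q̇ = J⁺·V = [-0.5780, -0.5560, 0.0780, 0.4610]

-0.5780 -0.5560 0.0780 0.4610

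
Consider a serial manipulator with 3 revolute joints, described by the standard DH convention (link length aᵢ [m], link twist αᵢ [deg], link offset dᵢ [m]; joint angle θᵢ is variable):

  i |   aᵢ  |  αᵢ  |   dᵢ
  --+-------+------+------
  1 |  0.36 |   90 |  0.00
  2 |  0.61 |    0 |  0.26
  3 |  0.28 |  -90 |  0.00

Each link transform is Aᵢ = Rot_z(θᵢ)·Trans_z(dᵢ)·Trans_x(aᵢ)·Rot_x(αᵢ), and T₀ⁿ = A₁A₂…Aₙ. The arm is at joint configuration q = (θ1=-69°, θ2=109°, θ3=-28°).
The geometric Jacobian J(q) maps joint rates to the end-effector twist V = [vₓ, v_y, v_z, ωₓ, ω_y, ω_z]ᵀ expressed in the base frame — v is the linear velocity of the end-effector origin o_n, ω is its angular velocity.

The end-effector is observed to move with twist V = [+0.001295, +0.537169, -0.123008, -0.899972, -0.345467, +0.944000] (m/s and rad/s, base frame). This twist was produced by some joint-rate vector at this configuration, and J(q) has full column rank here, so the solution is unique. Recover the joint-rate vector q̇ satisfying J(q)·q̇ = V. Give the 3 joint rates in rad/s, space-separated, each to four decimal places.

o_n = [-0.1692, -0.2848, 0.8533]
J₁: ẑ×o_n = [0.2848, -0.1692, 0.0000], ω = ẑ
J2: z=[-0.9336, -0.3584, 0.0000] o=[0.1290, -0.3361, 0.0000] → [-0.3058, 0.7966, -0.1548, -0.9336, -0.3584, 0.0000]
J3: z=[-0.9336, -0.3584, 0.0000] o=[-0.1849, -0.2439, 0.5768] → [-0.0991, 0.2582, 0.0438, -0.9336, -0.3584, 0.0000]
q̇ = J⁺·V = [0.9440, 0.8320, 0.1320]

0.9440 0.8320 0.1320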